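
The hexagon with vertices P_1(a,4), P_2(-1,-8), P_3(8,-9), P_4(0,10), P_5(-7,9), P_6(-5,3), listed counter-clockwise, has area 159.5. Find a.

-8

Write out the shoelace sum; only the two edges meeting at P_1 involve a:
2·Area = [((-5)·4 − a·3) + (a·(-8) − (-1)·4)] + 247
       = -11·a + 231 = 319
⇒ a = -8.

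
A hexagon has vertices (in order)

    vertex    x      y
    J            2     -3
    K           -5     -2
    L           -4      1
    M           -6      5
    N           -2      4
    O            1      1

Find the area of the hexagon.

35.5

J→K: (2)(-2) − (-5)(-3) = -19
K→L: (-5)(1) − (-4)(-2) = -13
L→M: (-4)(5) − (-6)(1) = -14
M→N: (-6)(4) − (-2)(5) = -14
N→O: (-2)(1) − (1)(4) = -6
O→J: (1)(-3) − (2)(1) = -5
Σ = -71
Area = |Σ|/2 = 35.5.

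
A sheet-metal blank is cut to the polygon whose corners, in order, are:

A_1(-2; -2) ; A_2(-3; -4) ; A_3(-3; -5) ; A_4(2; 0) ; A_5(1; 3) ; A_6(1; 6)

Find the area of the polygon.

Apply the shoelace (surveyor's) formula: 2A = Σ (x_i·y_{i+1} − x_{i+1}·y_i), indices taken mod 6.
Σ = (2) + (3) + (10) + (6) + (3) + (10) = 34
Area = |Σ|/2 = 17.

17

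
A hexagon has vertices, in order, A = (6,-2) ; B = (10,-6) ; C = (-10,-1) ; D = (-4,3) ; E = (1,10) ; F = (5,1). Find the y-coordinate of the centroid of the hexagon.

Apply Gauss's area formula. First the cross-terms c_i = x_i·y_{i+1} − x_{i+1}·y_i:
  -16, -70, -34, -43, -49, -16  ⇒  2A = -228, A = -114.
Then Σ (y_i + y_{i+1})·c_i = -532, so ȳ = -532 / (6·(-114)) = 7/9.

7/9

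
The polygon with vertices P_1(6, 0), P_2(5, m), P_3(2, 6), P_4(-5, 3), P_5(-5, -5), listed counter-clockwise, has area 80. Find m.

The doubled signed area Σ (x_i y_{i+1} − x_{i+1} y_i) is linear in m.
With m=0 it equals 136; the coefficient of m is 4 (from the two edges through P_2).
So 4·m + 136 = 2·80 = 160 ⇒ m = 6.

6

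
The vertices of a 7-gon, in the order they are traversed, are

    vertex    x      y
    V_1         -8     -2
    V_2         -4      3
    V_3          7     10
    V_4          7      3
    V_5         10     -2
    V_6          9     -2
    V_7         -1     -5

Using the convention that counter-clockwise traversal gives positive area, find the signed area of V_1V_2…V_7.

-136.5

Apply the shoelace (surveyor's) formula: 2A = Σ (x_i·y_{i+1} − x_{i+1}·y_i), indices taken mod 7.
Σ = (-32) + (-61) + (-49) + (-44) + (-2) + (-47) + (-38) = -273
Signed area = Σ/2 = -136.5 (negative ⇒ clockwise traversal).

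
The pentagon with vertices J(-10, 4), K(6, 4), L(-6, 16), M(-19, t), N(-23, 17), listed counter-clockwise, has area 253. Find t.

The doubled signed area Σ (x_i y_{i+1} − x_{i+1} y_i) is linear in t.
With t=0 it equals 115; the coefficient of t is 17 (from the two edges through M).
So 17·t + 115 = 2·253 = 506 ⇒ t = 23.

23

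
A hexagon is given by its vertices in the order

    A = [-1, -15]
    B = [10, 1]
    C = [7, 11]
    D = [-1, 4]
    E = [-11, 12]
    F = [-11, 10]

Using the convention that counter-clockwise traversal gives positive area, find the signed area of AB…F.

Apply the surveyor's formula: 2A = Σ (x_i·y_{i+1} − x_{i+1}·y_i), indices taken mod 6.
Cross-terms: 149, 103, 39, 32, 22, 175  ⇒  Σ = 520
Signed area = Σ/2 = 260 (positive ⇒ counter-clockwise traversal).

260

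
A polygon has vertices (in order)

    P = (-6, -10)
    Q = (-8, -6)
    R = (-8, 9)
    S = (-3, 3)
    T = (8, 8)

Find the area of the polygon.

Apply the shoelace (surveyor's) formula: 2A = Σ (x_i·y_{i+1} − x_{i+1}·y_i), indices taken mod 5.
Σ = (-44) + (-120) + (3) + (-48) + (-32) = -241
Area = |Σ|/2 = 120.5.

120.5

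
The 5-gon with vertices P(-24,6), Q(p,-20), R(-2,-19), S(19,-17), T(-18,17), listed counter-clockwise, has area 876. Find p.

The doubled signed area Σ (x_i y_{i+1} − x_{i+1} y_i) is linear in p.
With p=0 it equals 1152; the coefficient of p is -25 (from the two edges through Q).
So -25·p + 1152 = 2·876 = 1752 ⇒ p = -24.

-24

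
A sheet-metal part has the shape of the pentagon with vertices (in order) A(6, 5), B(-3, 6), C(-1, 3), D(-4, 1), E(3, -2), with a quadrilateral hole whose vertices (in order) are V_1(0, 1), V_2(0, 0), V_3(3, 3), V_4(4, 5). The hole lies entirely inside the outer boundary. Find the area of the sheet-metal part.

42

Outer boundary:
Σ = (51) + (-3) + (11) + (5) + (27) = 91
Area = |Σ|/2 = 45.5.
Hole:
Σ = (0) + (0) + (3) + (4) = 7
Area = |Σ|/2 = 3.5.
Net area = 45.5 − 3.5 = 42.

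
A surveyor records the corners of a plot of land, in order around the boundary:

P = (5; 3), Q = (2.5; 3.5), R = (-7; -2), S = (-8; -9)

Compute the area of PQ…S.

48.75

Σ = (10) + (19.5) + (47) + (21) = 97.5
Area = |Σ|/2 = 48.75.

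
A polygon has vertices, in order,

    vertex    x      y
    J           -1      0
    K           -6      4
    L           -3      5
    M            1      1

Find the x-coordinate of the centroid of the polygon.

Apply the shoelace (surveyor's) formula. First the cross-terms c_i = x_i·y_{i+1} − x_{i+1}·y_i:
  -4, -18, -8, 1  ⇒  2A = -29, A = -14.5.
Then Σ (x_i + x_{i+1})·c_i = 206, so x̄ = 206 / (6·(-14.5)) = -206/87.

-206/87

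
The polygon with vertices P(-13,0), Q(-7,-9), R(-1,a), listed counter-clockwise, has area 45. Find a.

Write out the shoelace sum; only the two edges meeting at R involve a:
2·Area = [((-7)·a − (-1)·(-9)) + ((-1)·0 − (-13)·a)] + 117
       = 6·a + 108 = 90
⇒ a = -3.

-3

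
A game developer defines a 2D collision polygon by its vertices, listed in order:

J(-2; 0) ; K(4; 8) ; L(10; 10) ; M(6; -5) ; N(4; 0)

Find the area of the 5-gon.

73

Apply the shoelace formula: 2A = Σ (x_i·y_{i+1} − x_{i+1}·y_i), indices taken mod 5.
Cross-terms: -16, -40, -110, 20, 0  ⇒  Σ = -146
Area = |Σ|/2 = 73.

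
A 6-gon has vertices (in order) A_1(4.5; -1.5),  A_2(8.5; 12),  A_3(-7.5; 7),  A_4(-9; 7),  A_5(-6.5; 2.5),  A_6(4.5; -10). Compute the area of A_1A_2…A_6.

Σ = (66.75) + (149.5) + (10.5) + (23) + (53.75) + (38.25) = 341.75
Area = |Σ|/2 = 170.875.

170.875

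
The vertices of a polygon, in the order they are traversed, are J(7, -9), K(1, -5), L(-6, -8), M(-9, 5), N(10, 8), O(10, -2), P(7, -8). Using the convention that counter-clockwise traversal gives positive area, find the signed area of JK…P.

Apply the shoelace formula: 2A = Σ (x_i·y_{i+1} − x_{i+1}·y_i), indices taken mod 7.
J→K: (7)(-5) − (1)(-9) = -26
K→L: (1)(-8) − (-6)(-5) = -38
L→M: (-6)(5) − (-9)(-8) = -102
M→N: (-9)(8) − (10)(5) = -122
N→O: (10)(-2) − (10)(8) = -100
O→P: (10)(-8) − (7)(-2) = -66
P→J: (7)(-9) − (7)(-8) = -7
Σ = -461
Signed area = Σ/2 = -230.5 (negative ⇒ clockwise traversal).

-230.5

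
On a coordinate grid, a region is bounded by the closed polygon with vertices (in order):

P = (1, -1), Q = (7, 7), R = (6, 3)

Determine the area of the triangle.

8

Cross-terms: 14, -21, -9  ⇒  Σ = -16
Area = |Σ|/2 = 8.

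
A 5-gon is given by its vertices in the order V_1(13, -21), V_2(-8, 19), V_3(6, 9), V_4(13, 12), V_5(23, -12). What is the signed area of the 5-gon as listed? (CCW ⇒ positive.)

Σ = (79) + (-186) + (-45) + (-432) + (-327) = -911
Signed area = Σ/2 = -455.5 (negative ⇒ clockwise traversal).

-455.5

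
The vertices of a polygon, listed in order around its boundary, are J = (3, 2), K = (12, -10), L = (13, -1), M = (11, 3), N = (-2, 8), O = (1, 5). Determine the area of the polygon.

88.5

Σ = (-54) + (118) + (50) + (94) + (-18) + (-13) = 177
Area = |Σ|/2 = 88.5.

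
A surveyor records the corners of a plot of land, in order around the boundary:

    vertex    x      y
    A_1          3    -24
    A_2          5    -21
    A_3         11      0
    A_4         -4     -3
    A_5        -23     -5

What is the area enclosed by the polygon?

386.5

Apply Gauss's area formula: 2A = Σ (x_i·y_{i+1} − x_{i+1}·y_i), indices taken mod 5.
Cross-terms: 57, 231, -33, -49, 567  ⇒  Σ = 773
Area = |Σ|/2 = 386.5.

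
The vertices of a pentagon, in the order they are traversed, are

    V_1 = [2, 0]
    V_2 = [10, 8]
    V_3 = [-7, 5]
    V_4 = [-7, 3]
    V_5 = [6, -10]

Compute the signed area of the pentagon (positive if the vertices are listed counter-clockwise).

104

V_1→V_2: (2)(8) − (10)(0) = 16
V_2→V_3: (10)(5) − (-7)(8) = 106
V_3→V_4: (-7)(3) − (-7)(5) = 14
V_4→V_5: (-7)(-10) − (6)(3) = 52
V_5→V_1: (6)(0) − (2)(-10) = 20
Σ = 208
Signed area = Σ/2 = 104 (positive ⇒ counter-clockwise traversal).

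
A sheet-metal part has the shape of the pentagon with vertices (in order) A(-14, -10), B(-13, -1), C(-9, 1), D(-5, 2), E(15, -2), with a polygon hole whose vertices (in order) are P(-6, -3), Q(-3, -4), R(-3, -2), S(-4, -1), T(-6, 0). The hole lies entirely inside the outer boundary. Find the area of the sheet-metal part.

Outer boundary:
Σ = (-116) + (-22) + (-13) + (-20) + (-178) = -349
Area = |Σ|/2 = 174.5.
Hole:
P→Q: (-6)(-4) − (-3)(-3) = 15
Q→R: (-3)(-2) − (-3)(-4) = -6
R→S: (-3)(-1) − (-4)(-2) = -5
S→T: (-4)(0) − (-6)(-1) = -6
T→P: (-6)(-3) − (-6)(0) = 18
Σ = 16
Area = |Σ|/2 = 8.
Net area = 174.5 − 8 = 166.5.

166.5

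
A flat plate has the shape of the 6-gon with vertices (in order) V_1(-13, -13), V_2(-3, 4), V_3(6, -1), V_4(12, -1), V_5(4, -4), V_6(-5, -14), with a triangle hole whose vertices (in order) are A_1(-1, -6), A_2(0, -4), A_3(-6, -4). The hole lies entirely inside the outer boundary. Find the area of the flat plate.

165.5

Outer boundary:
Σ = (-91) + (-21) + (6) + (-44) + (-76) + (-117) = -343
Area = |Σ|/2 = 171.5.
Hole:
Σ = (4) + (-24) + (32) = 12
Area = |Σ|/2 = 6.
Net area = 171.5 − 6 = 165.5.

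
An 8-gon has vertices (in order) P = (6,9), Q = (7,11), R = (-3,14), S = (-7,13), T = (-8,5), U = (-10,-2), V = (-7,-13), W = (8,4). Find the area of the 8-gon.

284

Σ = (3) + (131) + (59) + (69) + (66) + (116) + (76) + (48) = 568
Area = |Σ|/2 = 284.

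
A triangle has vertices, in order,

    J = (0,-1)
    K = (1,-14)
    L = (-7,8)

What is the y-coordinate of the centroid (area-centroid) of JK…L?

-7/3

Apply the shoelace (surveyor's) formula. First the cross-terms c_i = x_i·y_{i+1} − x_{i+1}·y_i:
  1, -90, 7  ⇒  2A = -82, A = -41.
Then Σ (y_i + y_{i+1})·c_i = 574, so ȳ = 574 / (6·(-41)) = -7/3.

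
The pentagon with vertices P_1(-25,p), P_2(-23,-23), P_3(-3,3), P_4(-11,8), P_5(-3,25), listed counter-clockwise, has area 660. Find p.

The doubled signed area Σ (x_i y_{i+1} − x_{i+1} y_i) is linear in p.
With p=0 it equals 820; the coefficient of p is 20 (from the two edges through P_1).
So 20·p + 820 = 2·660 = 1320 ⇒ p = 25.

25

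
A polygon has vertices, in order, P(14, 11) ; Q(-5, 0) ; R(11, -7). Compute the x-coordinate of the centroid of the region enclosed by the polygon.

Apply Gauss's area formula. First the cross-terms c_i = x_i·y_{i+1} − x_{i+1}·y_i:
  55, 35, 219  ⇒  2A = 309, A = 154.5.
Then Σ (x_i + x_{i+1})·c_i = 6180, so x̄ = 6180 / (6·154.5) = 20/3.

20/3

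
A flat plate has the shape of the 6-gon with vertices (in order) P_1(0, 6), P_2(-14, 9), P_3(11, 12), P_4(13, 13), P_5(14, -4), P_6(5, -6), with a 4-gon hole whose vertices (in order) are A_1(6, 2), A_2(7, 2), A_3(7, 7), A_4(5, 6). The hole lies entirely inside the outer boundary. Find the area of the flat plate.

Outer boundary:
Apply the surveyor's formula: 2A = Σ (x_i·y_{i+1} − x_{i+1}·y_i), indices taken mod 6.
Cross-terms: 84, -267, -13, -234, -64, 30  ⇒  Σ = -464
Area = |Σ|/2 = 232.
Hole:
Apply the shoelace formula: 2A = Σ (x_i·y_{i+1} − x_{i+1}·y_i), indices taken mod 4.
Σ = (-2) + (35) + (7) + (-26) = 14
Area = |Σ|/2 = 7.
Net area = 232 − 7 = 225.

225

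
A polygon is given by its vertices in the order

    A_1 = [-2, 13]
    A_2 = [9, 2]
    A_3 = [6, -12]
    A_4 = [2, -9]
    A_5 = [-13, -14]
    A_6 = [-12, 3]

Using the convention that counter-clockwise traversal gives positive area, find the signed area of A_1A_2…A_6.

Σ = (-121) + (-120) + (-30) + (-145) + (-207) + (-150) = -773
Signed area = Σ/2 = -386.5 (negative ⇒ clockwise traversal).

-386.5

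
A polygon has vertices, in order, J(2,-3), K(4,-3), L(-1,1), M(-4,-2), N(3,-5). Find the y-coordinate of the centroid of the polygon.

-1.95

Apply Gauss's area formula. First the cross-terms c_i = x_i·y_{i+1} − x_{i+1}·y_i:
  6, 1, 6, 26, 1  ⇒  2A = 40, A = 20.
Then Σ (y_i + y_{i+1})·c_i = -234, so ȳ = -234 / (6·20) = -1.95.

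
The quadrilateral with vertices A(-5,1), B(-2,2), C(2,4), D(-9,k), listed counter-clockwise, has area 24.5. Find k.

6

Write out the shoelace sum; only the two edges meeting at D involve k:
2·Area = [(2·k − (-9)·4) + ((-9)·1 − (-5)·k)] + -20
       = 7·k + 7 = 49
⇒ k = 6.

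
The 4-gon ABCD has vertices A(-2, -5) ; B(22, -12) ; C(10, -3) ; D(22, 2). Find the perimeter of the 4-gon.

|AB| = √((24)² + (-7)²) = √625 = 25
|BC| = √((-12)² + (9)²) = √225 = 15
|CD| = √((12)² + (5)²) = √169 = 13
|DA| = √((-24)² + (-7)²) = √625 = 25
Perimeter = 25 + 15 + 13 + 25 = 78.

78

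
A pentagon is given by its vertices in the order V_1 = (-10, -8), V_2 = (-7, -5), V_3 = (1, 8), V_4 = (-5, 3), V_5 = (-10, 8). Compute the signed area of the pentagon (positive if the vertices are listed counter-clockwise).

Apply the shoelace formula: 2A = Σ (x_i·y_{i+1} − x_{i+1}·y_i), indices taken mod 5.
Σ = (-6) + (-51) + (43) + (-10) + (160) = 136
Signed area = Σ/2 = 68 (positive ⇒ counter-clockwise traversal).

68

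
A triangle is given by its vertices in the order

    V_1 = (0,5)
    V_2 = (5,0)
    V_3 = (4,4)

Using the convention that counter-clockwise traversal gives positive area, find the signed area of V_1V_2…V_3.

7.5

Apply the surveyor's formula: 2A = Σ (x_i·y_{i+1} − x_{i+1}·y_i), indices taken mod 3.
Σ = (-25) + (20) + (20) = 15
Signed area = Σ/2 = 7.5 (positive ⇒ counter-clockwise traversal).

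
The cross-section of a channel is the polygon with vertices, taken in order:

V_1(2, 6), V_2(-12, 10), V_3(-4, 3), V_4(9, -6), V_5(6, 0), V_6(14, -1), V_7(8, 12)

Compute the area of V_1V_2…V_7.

Apply the shoelace formula: 2A = Σ (x_i·y_{i+1} − x_{i+1}·y_i), indices taken mod 7.
V_1→V_2: (2)(10) − (-12)(6) = 92
V_2→V_3: (-12)(3) − (-4)(10) = 4
V_3→V_4: (-4)(-6) − (9)(3) = -3
V_4→V_5: (9)(0) − (6)(-6) = 36
V_5→V_6: (6)(-1) − (14)(0) = -6
V_6→V_7: (14)(12) − (8)(-1) = 176
V_7→V_1: (8)(6) − (2)(12) = 24
Σ = 323
Area = |Σ|/2 = 161.5.

161.5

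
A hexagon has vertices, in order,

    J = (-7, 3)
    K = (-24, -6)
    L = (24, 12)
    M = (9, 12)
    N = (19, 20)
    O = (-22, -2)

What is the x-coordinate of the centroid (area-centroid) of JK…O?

272/159

Apply the shoelace formula. First the cross-terms c_i = x_i·y_{i+1} − x_{i+1}·y_i:
  114, -144, 180, -48, 402, -80  ⇒  2A = 424, A = 212.
Then Σ (x_i + x_{i+1})·c_i = 2176, so x̄ = 2176 / (6·212) = 272/159.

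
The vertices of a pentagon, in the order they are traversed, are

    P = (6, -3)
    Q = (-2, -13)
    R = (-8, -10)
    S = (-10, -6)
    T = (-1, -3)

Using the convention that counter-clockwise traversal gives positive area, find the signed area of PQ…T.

Σ = (-84) + (-84) + (-52) + (24) + (21) = -175
Signed area = Σ/2 = -87.5 (negative ⇒ clockwise traversal).

-87.5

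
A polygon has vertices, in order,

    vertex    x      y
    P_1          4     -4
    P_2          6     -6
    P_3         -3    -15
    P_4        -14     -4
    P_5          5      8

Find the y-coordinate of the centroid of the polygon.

Apply the shoelace (surveyor's) formula. First the cross-terms c_i = x_i·y_{i+1} − x_{i+1}·y_i:
  0, -108, -198, -92, -52  ⇒  2A = -450, A = -225.
Then Σ (y_i + y_{i+1})·c_i = 5454, so ȳ = 5454 / (6·(-225)) = -4.04.

-4.04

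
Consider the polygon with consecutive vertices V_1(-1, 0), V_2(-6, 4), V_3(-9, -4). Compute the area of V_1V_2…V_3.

26

Σ = (-4) + (60) + (-4) = 52
Area = |Σ|/2 = 26.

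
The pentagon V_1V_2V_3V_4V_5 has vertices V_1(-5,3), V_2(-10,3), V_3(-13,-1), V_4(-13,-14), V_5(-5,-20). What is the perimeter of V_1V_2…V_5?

|V_1V_2| = √((-5)² + (0)²) = √25 = 5
|V_2V_3| = √((-3)² + (-4)²) = √25 = 5
|V_3V_4| = √((0)² + (-13)²) = √169 = 13
|V_4V_5| = √((8)² + (-6)²) = √100 = 10
|V_5V_1| = √((0)² + (23)²) = √529 = 23
Perimeter = 5 + 5 + 13 + 10 + 23 = 56.

56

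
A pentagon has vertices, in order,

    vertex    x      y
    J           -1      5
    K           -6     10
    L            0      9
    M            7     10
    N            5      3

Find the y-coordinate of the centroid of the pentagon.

346/49

Apply the surveyor's formula. First the cross-terms c_i = x_i·y_{i+1} − x_{i+1}·y_i:
  20, -54, -63, -29, 28  ⇒  2A = -98, A = -49.
Then Σ (y_i + y_{i+1})·c_i = -2076, so ȳ = -2076 / (6·(-49)) = 346/49.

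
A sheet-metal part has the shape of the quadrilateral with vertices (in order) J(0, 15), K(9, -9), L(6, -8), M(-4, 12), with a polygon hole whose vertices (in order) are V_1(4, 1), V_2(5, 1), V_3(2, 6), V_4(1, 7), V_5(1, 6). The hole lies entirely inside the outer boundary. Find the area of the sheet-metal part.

81

Outer boundary:
Apply Gauss's area formula: 2A = Σ (x_i·y_{i+1} − x_{i+1}·y_i), indices taken mod 4.
Σ = (-135) + (-18) + (40) + (-60) = -173
Area = |Σ|/2 = 86.5.
Hole:
Cross-terms: -1, 28, 8, -1, -23  ⇒  Σ = 11
Area = |Σ|/2 = 5.5.
Net area = 86.5 − 5.5 = 81.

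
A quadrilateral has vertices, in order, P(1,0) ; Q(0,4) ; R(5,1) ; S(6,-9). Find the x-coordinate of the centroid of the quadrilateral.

99/29

Apply the shoelace (surveyor's) formula. First the cross-terms c_i = x_i·y_{i+1} − x_{i+1}·y_i:
  4, -20, -51, 9  ⇒  2A = -58, A = -29.
Then Σ (x_i + x_{i+1})·c_i = -594, so x̄ = -594 / (6·(-29)) = 99/29.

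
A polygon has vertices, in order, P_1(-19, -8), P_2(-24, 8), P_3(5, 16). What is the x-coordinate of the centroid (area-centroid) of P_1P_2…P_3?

Apply the shoelace formula. First the cross-terms c_i = x_i·y_{i+1} − x_{i+1}·y_i:
  -344, -424, 264  ⇒  2A = -504, A = -252.
Then Σ (x_i + x_{i+1})·c_i = 19152, so x̄ = 19152 / (6·(-252)) = -38/3.

-38/3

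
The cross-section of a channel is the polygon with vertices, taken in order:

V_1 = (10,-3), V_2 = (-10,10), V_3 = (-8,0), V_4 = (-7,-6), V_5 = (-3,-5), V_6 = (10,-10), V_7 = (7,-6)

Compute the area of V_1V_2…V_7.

Apply Gauss's area formula: 2A = Σ (x_i·y_{i+1} − x_{i+1}·y_i), indices taken mod 7.
V_1→V_2: (10)(10) − (-10)(-3) = 70
V_2→V_3: (-10)(0) − (-8)(10) = 80
V_3→V_4: (-8)(-6) − (-7)(0) = 48
V_4→V_5: (-7)(-5) − (-3)(-6) = 17
V_5→V_6: (-3)(-10) − (10)(-5) = 80
V_6→V_7: (10)(-6) − (7)(-10) = 10
V_7→V_1: (7)(-3) − (10)(-6) = 39
Σ = 344
Area = |Σ|/2 = 172.

172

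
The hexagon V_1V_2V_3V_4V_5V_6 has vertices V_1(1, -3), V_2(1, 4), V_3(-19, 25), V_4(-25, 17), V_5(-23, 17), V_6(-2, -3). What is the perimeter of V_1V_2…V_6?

80

|V_1V_2| = √((0)² + (7)²) = √49 = 7
|V_2V_3| = √((-20)² + (21)²) = √841 = 29
|V_3V_4| = √((-6)² + (-8)²) = √100 = 10
|V_4V_5| = √((2)² + (0)²) = √4 = 2
|V_5V_6| = √((21)² + (-20)²) = √841 = 29
|V_6V_1| = √((3)² + (0)²) = √9 = 3
Perimeter = 7 + 29 + 10 + 2 + 29 + 3 = 80.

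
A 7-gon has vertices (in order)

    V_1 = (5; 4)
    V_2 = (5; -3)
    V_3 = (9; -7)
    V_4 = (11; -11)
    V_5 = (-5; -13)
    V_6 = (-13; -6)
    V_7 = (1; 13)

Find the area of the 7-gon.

Apply the shoelace formula: 2A = Σ (x_i·y_{i+1} − x_{i+1}·y_i), indices taken mod 7.
Cross-terms: -35, -8, -22, -198, -139, -163, -61  ⇒  Σ = -626
Area = |Σ|/2 = 313.

313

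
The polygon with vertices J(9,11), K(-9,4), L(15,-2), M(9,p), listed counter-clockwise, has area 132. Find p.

9

Write out the shoelace sum; only the two edges meeting at M involve p:
2·Area = [(15·p − 9·(-2)) + (9·11 − 9·p)] + 93
       = 6·p + 210 = 264
⇒ p = 9.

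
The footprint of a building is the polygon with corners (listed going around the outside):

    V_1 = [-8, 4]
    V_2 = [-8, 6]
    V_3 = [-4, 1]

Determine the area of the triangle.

4

Apply the shoelace (surveyor's) formula: 2A = Σ (x_i·y_{i+1} − x_{i+1}·y_i), indices taken mod 3.
Σ = (-16) + (16) + (-8) = -8
Area = |Σ|/2 = 4.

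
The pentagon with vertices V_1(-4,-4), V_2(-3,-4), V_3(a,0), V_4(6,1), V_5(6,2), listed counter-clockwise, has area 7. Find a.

4

Write out the shoelace sum; only the two edges meeting at V_3 involve a:
2·Area = [((-3)·0 − a·(-4)) + (a·1 − 6·0)] + -6
       = 5·a + -6 = 14
⇒ a = 4.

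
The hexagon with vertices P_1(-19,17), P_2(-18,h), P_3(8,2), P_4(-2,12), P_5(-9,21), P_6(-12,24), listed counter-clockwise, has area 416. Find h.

-4

Write out the shoelace sum; only the two edges meeting at P_2 involve h:
2·Area = [((-19)·h − (-18)·17) + ((-18)·2 − 8·h)] + 454
       = -27·h + 724 = 832
⇒ h = -4.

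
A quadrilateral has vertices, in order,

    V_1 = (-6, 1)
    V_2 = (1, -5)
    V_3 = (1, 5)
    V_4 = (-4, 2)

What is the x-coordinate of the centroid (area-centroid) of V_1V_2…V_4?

Apply the surveyor's formula. First the cross-terms c_i = x_i·y_{i+1} − x_{i+1}·y_i:
  29, 10, 22, 8  ⇒  2A = 69, A = 34.5.
Then Σ (x_i + x_{i+1})·c_i = -271, so x̄ = -271 / (6·34.5) = -271/207.

-271/207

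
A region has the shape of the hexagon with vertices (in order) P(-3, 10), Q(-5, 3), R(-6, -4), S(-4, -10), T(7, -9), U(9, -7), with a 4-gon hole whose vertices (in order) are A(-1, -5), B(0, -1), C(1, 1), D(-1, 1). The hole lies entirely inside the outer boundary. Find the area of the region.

Outer boundary:
Apply Gauss's area formula: 2A = Σ (x_i·y_{i+1} − x_{i+1}·y_i), indices taken mod 6.
Σ = (41) + (38) + (44) + (106) + (32) + (69) = 330
Area = |Σ|/2 = 165.
Hole:
Apply Gauss's area formula: 2A = Σ (x_i·y_{i+1} − x_{i+1}·y_i), indices taken mod 4.
Σ = (1) + (1) + (2) + (6) = 10
Area = |Σ|/2 = 5.
Net area = 165 − 5 = 160.

160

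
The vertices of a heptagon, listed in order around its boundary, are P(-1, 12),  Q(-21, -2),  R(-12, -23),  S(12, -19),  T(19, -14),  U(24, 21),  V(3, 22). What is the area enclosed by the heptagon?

1334

P→Q: (-1)(-2) − (-21)(12) = 254
Q→R: (-21)(-23) − (-12)(-2) = 459
R→S: (-12)(-19) − (12)(-23) = 504
S→T: (12)(-14) − (19)(-19) = 193
T→U: (19)(21) − (24)(-14) = 735
U→V: (24)(22) − (3)(21) = 465
V→P: (3)(12) − (-1)(22) = 58
Σ = 2668
Area = |Σ|/2 = 1334.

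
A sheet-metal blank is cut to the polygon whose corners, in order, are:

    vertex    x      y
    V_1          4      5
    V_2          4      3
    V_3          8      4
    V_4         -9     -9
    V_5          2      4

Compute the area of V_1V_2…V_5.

38

Σ = (-8) + (-8) + (-36) + (-18) + (-6) = -76
Area = |Σ|/2 = 38.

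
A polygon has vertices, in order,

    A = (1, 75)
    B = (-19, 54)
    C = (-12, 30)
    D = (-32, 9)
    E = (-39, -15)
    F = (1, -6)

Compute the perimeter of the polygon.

230

|AB| = √((-20)² + (-21)²) = √841 = 29
|BC| = √((7)² + (-24)²) = √625 = 25
|CD| = √((-20)² + (-21)²) = √841 = 29
|DE| = √((-7)² + (-24)²) = √625 = 25
|EF| = √((40)² + (9)²) = √1681 = 41
|FA| = √((0)² + (81)²) = √6561 = 81
Perimeter = 29 + 25 + 29 + 25 + 41 + 81 = 230.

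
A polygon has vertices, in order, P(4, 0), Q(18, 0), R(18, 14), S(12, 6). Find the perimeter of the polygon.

48

|PQ| = √((14)² + (0)²) = √196 = 14
|QR| = √((0)² + (14)²) = √196 = 14
|RS| = √((-6)² + (-8)²) = √100 = 10
|SP| = √((-8)² + (-6)²) = √100 = 10
Perimeter = 14 + 14 + 10 + 10 = 48.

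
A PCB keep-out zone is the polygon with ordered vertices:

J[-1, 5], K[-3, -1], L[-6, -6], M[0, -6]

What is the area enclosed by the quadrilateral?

Apply the surveyor's formula: 2A = Σ (x_i·y_{i+1} − x_{i+1}·y_i), indices taken mod 4.
J→K: (-1)(-1) − (-3)(5) = 16
K→L: (-3)(-6) − (-6)(-1) = 12
L→M: (-6)(-6) − (0)(-6) = 36
M→J: (0)(5) − (-1)(-6) = -6
Σ = 58
Area = |Σ|/2 = 29.

29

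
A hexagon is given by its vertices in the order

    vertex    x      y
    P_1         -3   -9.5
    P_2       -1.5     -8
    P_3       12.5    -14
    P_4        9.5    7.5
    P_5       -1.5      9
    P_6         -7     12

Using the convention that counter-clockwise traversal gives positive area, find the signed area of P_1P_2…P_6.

300.875

Apply the shoelace (surveyor's) formula: 2A = Σ (x_i·y_{i+1} − x_{i+1}·y_i), indices taken mod 6.
Cross-terms: 9.75, 121, 226.75, 96.75, 45, 102.5  ⇒  Σ = 601.75
Signed area = Σ/2 = 300.875 (positive ⇒ counter-clockwise traversal).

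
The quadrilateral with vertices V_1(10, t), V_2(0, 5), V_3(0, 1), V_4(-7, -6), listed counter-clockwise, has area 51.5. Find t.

2

Write out the shoelace sum; only the two edges meeting at V_1 involve t:
2·Area = [((-7)·t − 10·(-6)) + (10·5 − 0·t)] + 7
       = -7·t + 117 = 103
⇒ t = 2.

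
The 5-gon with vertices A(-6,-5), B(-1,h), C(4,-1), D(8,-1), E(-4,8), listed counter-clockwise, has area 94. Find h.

The doubled signed area Σ (x_i y_{i+1} − x_{i+1} y_i) is linear in h.
With h=0 it equals 128; the coefficient of h is -10 (from the two edges through B).
So -10·h + 128 = 2·94 = 188 ⇒ h = -6.

-6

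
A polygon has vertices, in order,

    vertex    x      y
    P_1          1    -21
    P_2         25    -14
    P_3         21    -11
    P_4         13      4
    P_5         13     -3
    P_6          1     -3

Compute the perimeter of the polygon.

|P_1P_2| = √((24)² + (7)²) = √625 = 25
|P_2P_3| = √((-4)² + (3)²) = √25 = 5
|P_3P_4| = √((-8)² + (15)²) = √289 = 17
|P_4P_5| = √((0)² + (-7)²) = √49 = 7
|P_5P_6| = √((-12)² + (0)²) = √144 = 12
|P_6P_1| = √((0)² + (-18)²) = √324 = 18
Perimeter = 25 + 5 + 17 + 7 + 12 + 18 = 84.

84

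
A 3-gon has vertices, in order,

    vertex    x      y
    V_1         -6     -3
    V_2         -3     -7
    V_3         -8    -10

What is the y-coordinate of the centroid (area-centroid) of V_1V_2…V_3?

-20/3

Apply the shoelace formula. First the cross-terms c_i = x_i·y_{i+1} − x_{i+1}·y_i:
  33, -26, -36  ⇒  2A = -29, A = -14.5.
Then Σ (y_i + y_{i+1})·c_i = 580, so ȳ = 580 / (6·(-14.5)) = -20/3.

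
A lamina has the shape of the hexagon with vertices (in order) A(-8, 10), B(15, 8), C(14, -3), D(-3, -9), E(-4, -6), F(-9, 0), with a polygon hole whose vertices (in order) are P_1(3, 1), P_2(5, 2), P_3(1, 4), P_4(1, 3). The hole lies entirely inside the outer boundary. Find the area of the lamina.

Outer boundary:
Cross-terms: -214, -157, -135, -18, -54, -90  ⇒  Σ = -668
Area = |Σ|/2 = 334.
Hole:
Σ = (1) + (18) + (-1) + (-8) = 10
Area = |Σ|/2 = 5.
Net area = 334 − 5 = 329.

329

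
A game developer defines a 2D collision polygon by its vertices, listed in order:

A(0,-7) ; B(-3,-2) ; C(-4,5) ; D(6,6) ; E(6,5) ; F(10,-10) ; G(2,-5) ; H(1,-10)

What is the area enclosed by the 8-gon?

133

Σ = (-21) + (-23) + (-54) + (-6) + (-110) + (-30) + (-15) + (-7) = -266
Area = |Σ|/2 = 133.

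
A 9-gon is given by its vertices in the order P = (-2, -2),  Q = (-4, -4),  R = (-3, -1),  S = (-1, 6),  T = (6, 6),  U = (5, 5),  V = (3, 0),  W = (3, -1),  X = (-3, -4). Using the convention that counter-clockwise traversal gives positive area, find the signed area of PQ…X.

Apply Gauss's area formula: 2A = Σ (x_i·y_{i+1} − x_{i+1}·y_i), indices taken mod 9.
Cross-terms: 0, -8, -19, -42, 0, -15, -3, -15, -2  ⇒  Σ = -104
Signed area = Σ/2 = -52 (negative ⇒ clockwise traversal).

-52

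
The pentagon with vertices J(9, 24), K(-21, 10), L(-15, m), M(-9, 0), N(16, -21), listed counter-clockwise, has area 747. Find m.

Write out the shoelace sum; only the two edges meeting at L involve m:
2·Area = [((-21)·m − (-15)·10) + ((-15)·0 − (-9)·m)] + 1356
       = -12·m + 1506 = 1494
⇒ m = 1.

1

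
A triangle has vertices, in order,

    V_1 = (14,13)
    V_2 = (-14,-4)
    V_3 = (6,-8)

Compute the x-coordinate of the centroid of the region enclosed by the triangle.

Apply the shoelace formula. First the cross-terms c_i = x_i·y_{i+1} − x_{i+1}·y_i:
  126, 136, 190  ⇒  2A = 452, A = 226.
Then Σ (x_i + x_{i+1})·c_i = 2712, so x̄ = 2712 / (6·226) = 2.

2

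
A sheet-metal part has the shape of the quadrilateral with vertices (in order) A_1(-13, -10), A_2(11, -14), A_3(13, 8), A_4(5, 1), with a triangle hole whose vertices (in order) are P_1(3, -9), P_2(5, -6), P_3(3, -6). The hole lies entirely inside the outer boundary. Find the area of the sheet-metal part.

246

Outer boundary:
Apply the shoelace formula: 2A = Σ (x_i·y_{i+1} − x_{i+1}·y_i), indices taken mod 4.
Σ = (292) + (270) + (-27) + (-37) = 498
Area = |Σ|/2 = 249.
Hole:
Cross-terms: 27, -12, -9  ⇒  Σ = 6
Area = |Σ|/2 = 3.
Net area = 249 − 3 = 246.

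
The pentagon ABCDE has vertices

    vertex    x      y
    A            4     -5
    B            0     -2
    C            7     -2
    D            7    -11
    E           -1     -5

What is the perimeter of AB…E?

|AB| = √((-4)² + (3)²) = √25 = 5
|BC| = √((7)² + (0)²) = √49 = 7
|CD| = √((0)² + (-9)²) = √81 = 9
|DE| = √((-8)² + (6)²) = √100 = 10
|EA| = √((5)² + (0)²) = √25 = 5
Perimeter = 5 + 7 + 9 + 10 + 5 = 36.

36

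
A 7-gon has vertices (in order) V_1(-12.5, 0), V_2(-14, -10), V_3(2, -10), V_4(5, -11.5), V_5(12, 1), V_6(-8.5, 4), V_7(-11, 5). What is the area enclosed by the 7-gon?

V_1→V_2: (-12.5)(-10) − (-14)(0) = 125
V_2→V_3: (-14)(-10) − (2)(-10) = 160
V_3→V_4: (2)(-11.5) − (5)(-10) = 27
V_4→V_5: (5)(1) − (12)(-11.5) = 143
V_5→V_6: (12)(4) − (-8.5)(1) = 56.5
V_6→V_7: (-8.5)(5) − (-11)(4) = 1.5
V_7→V_1: (-11)(0) − (-12.5)(5) = 62.5
Σ = 575.5
Area = |Σ|/2 = 287.75.

287.75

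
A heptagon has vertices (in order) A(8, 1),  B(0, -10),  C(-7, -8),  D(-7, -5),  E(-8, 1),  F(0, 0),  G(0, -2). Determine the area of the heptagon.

Apply Gauss's area formula: 2A = Σ (x_i·y_{i+1} − x_{i+1}·y_i), indices taken mod 7.
Σ = (-80) + (-70) + (-21) + (-47) + (0) + (0) + (16) = -202
Area = |Σ|/2 = 101.

101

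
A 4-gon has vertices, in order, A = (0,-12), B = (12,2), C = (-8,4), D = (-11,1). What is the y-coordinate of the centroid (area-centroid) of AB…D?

Apply the shoelace (surveyor's) formula. First the cross-terms c_i = x_i·y_{i+1} − x_{i+1}·y_i:
  144, 64, 36, 132  ⇒  2A = 376, A = 188.
Then Σ (y_i + y_{i+1})·c_i = -2328, so ȳ = -2328 / (6·188) = -97/47.

-97/47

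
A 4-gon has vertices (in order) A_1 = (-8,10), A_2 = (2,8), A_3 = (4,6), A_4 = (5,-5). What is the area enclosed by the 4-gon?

Apply the shoelace (surveyor's) formula: 2A = Σ (x_i·y_{i+1} − x_{i+1}·y_i), indices taken mod 4.
Σ = (-84) + (-20) + (-50) + (10) = -144
Area = |Σ|/2 = 72.

72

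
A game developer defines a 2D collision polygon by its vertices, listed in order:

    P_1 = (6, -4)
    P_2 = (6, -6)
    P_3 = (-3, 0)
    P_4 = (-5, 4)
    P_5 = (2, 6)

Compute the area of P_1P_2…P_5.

62

Apply the surveyor's formula: 2A = Σ (x_i·y_{i+1} − x_{i+1}·y_i), indices taken mod 5.
P_1→P_2: (6)(-6) − (6)(-4) = -12
P_2→P_3: (6)(0) − (-3)(-6) = -18
P_3→P_4: (-3)(4) − (-5)(0) = -12
P_4→P_5: (-5)(6) − (2)(4) = -38
P_5→P_1: (2)(-4) − (6)(6) = -44
Σ = -124
Area = |Σ|/2 = 62.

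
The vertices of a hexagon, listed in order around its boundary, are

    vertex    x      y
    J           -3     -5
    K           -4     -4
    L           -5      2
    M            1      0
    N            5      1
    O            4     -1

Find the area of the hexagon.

34.5

Apply the shoelace (surveyor's) formula: 2A = Σ (x_i·y_{i+1} − x_{i+1}·y_i), indices taken mod 6.
Cross-terms: -8, -28, -2, 1, -9, -23  ⇒  Σ = -69
Area = |Σ|/2 = 34.5.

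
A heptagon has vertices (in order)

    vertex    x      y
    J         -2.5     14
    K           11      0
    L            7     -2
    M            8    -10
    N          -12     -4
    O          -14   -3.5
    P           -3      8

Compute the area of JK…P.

Σ = (-154) + (-22) + (-54) + (-152) + (-14) + (-122.5) + (-22) = -540.5
Area = |Σ|/2 = 270.25.

270.25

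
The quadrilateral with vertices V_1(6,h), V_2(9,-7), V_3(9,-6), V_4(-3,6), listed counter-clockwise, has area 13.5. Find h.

-5

Write out the shoelace sum; only the two edges meeting at V_1 involve h:
2·Area = [((-3)·h − 6·6) + (6·(-7) − 9·h)] + 45
       = -12·h + -33 = 27
⇒ h = -5.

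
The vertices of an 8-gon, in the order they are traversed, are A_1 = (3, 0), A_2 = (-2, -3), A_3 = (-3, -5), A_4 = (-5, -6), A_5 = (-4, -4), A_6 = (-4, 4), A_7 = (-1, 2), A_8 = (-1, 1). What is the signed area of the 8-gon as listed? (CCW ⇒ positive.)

A_1→A_2: (3)(-3) − (-2)(0) = -9
A_2→A_3: (-2)(-5) − (-3)(-3) = 1
A_3→A_4: (-3)(-6) − (-5)(-5) = -7
A_4→A_5: (-5)(-4) − (-4)(-6) = -4
A_5→A_6: (-4)(4) − (-4)(-4) = -32
A_6→A_7: (-4)(2) − (-1)(4) = -4
A_7→A_8: (-1)(1) − (-1)(2) = 1
A_8→A_1: (-1)(0) − (3)(1) = -3
Σ = -57
Signed area = Σ/2 = -28.5 (negative ⇒ clockwise traversal).

-28.5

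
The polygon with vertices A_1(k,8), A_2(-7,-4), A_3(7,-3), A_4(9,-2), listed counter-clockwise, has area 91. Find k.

4

The doubled signed area Σ (x_i y_{i+1} − x_{i+1} y_i) is linear in k.
With k=0 it equals 190; the coefficient of k is -2 (from the two edges through A_1).
So -2·k + 190 = 2·91 = 182 ⇒ k = 4.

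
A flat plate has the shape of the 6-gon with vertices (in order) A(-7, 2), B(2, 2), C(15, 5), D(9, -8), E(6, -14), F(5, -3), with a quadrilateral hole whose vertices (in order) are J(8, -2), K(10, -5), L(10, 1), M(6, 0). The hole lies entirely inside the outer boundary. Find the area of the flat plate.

Outer boundary:
Cross-terms: -18, -20, -165, -78, 52, -11  ⇒  Σ = -240
Area = |Σ|/2 = 120.
Hole:
Apply the shoelace (surveyor's) formula: 2A = Σ (x_i·y_{i+1} − x_{i+1}·y_i), indices taken mod 4.
Σ = (-20) + (60) + (-6) + (-12) = 22
Area = |Σ|/2 = 11.
Net area = 120 − 11 = 109.

109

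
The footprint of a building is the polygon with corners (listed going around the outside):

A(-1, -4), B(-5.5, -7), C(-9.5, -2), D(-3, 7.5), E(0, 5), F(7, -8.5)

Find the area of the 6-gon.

117.125

Apply the shoelace (surveyor's) formula: 2A = Σ (x_i·y_{i+1} − x_{i+1}·y_i), indices taken mod 6.
A→B: (-1)(-7) − (-5.5)(-4) = -15
B→C: (-5.5)(-2) − (-9.5)(-7) = -55.5
C→D: (-9.5)(7.5) − (-3)(-2) = -77.25
D→E: (-3)(5) − (0)(7.5) = -15
E→F: (0)(-8.5) − (7)(5) = -35
F→A: (7)(-4) − (-1)(-8.5) = -36.5
Σ = -234.25
Area = |Σ|/2 = 117.125.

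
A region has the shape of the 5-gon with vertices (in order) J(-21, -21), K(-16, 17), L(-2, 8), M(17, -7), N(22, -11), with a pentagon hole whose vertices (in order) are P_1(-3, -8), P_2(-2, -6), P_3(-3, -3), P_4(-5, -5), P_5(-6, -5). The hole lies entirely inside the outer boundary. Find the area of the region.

Outer boundary:
Apply the shoelace (surveyor's) formula: 2A = Σ (x_i·y_{i+1} − x_{i+1}·y_i), indices taken mod 5.
Σ = (-693) + (-94) + (-122) + (-33) + (-693) = -1635
Area = |Σ|/2 = 817.5.
Hole:
Apply the surveyor's formula: 2A = Σ (x_i·y_{i+1} − x_{i+1}·y_i), indices taken mod 5.
P_1→P_2: (-3)(-6) − (-2)(-8) = 2
P_2→P_3: (-2)(-3) − (-3)(-6) = -12
P_3→P_4: (-3)(-5) − (-5)(-3) = 0
P_4→P_5: (-5)(-5) − (-6)(-5) = -5
P_5→P_1: (-6)(-8) − (-3)(-5) = 33
Σ = 18
Area = |Σ|/2 = 9.
Net area = 817.5 − 9 = 808.5.

808.5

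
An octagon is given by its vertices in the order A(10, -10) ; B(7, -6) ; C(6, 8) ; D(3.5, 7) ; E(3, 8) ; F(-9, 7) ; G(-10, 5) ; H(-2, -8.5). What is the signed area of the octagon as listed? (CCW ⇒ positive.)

220.5

A→B: (10)(-6) − (7)(-10) = 10
B→C: (7)(8) − (6)(-6) = 92
C→D: (6)(7) − (3.5)(8) = 14
D→E: (3.5)(8) − (3)(7) = 7
E→F: (3)(7) − (-9)(8) = 93
F→G: (-9)(5) − (-10)(7) = 25
G→H: (-10)(-8.5) − (-2)(5) = 95
H→A: (-2)(-10) − (10)(-8.5) = 105
Σ = 441
Signed area = Σ/2 = 220.5 (positive ⇒ counter-clockwise traversal).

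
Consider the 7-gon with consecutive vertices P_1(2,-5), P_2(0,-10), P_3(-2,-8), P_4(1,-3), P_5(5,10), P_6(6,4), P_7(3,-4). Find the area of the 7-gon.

Cross-terms: -20, -20, 14, 25, -40, -36, -7  ⇒  Σ = -84
Area = |Σ|/2 = 42.

42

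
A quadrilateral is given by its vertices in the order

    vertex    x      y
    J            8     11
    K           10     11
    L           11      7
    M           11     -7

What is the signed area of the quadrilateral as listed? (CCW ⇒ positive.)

-25

Apply Gauss's area formula: 2A = Σ (x_i·y_{i+1} − x_{i+1}·y_i), indices taken mod 4.
Σ = (-22) + (-51) + (-154) + (177) = -50
Signed area = Σ/2 = -25 (negative ⇒ clockwise traversal).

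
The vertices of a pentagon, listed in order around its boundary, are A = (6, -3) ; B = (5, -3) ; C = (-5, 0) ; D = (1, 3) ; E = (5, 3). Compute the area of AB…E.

Apply the surveyor's formula: 2A = Σ (x_i·y_{i+1} − x_{i+1}·y_i), indices taken mod 5.
Cross-terms: -3, -15, -15, -12, -33  ⇒  Σ = -78
Area = |Σ|/2 = 39.

39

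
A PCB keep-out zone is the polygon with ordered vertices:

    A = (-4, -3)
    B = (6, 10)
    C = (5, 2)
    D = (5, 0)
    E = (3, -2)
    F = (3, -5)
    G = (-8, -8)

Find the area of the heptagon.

Apply the shoelace formula: 2A = Σ (x_i·y_{i+1} − x_{i+1}·y_i), indices taken mod 7.
A→B: (-4)(10) − (6)(-3) = -22
B→C: (6)(2) − (5)(10) = -38
C→D: (5)(0) − (5)(2) = -10
D→E: (5)(-2) − (3)(0) = -10
E→F: (3)(-5) − (3)(-2) = -9
F→G: (3)(-8) − (-8)(-5) = -64
G→A: (-8)(-3) − (-4)(-8) = -8
Σ = -161
Area = |Σ|/2 = 80.5.

80.5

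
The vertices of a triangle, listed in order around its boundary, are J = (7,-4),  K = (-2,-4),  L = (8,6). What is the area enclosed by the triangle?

45

Σ = (-36) + (20) + (-74) = -90
Area = |Σ|/2 = 45.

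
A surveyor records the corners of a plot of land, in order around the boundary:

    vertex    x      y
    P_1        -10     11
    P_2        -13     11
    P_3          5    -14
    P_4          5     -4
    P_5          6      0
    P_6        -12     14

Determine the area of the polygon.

163

Σ = (33) + (127) + (50) + (24) + (84) + (8) = 326
Area = |Σ|/2 = 163.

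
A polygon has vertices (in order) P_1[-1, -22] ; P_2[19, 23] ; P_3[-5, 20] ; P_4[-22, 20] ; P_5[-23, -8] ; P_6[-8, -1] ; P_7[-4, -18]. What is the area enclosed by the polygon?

Apply the shoelace formula: 2A = Σ (x_i·y_{i+1} − x_{i+1}·y_i), indices taken mod 7.
P_1→P_2: (-1)(23) − (19)(-22) = 395
P_2→P_3: (19)(20) − (-5)(23) = 495
P_3→P_4: (-5)(20) − (-22)(20) = 340
P_4→P_5: (-22)(-8) − (-23)(20) = 636
P_5→P_6: (-23)(-1) − (-8)(-8) = -41
P_6→P_7: (-8)(-18) − (-4)(-1) = 140
P_7→P_1: (-4)(-22) − (-1)(-18) = 70
Σ = 2035
Area = |Σ|/2 = 1017.5.

1017.5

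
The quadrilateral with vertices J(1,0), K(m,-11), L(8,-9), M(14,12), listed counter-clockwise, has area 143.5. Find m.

0

The doubled signed area Σ (x_i y_{i+1} − x_{i+1} y_i) is linear in m.
With m=0 it equals 287; the coefficient of m is -9 (from the two edges through K).
So -9·m + 287 = 2·143.5 = 287 ⇒ m = 0.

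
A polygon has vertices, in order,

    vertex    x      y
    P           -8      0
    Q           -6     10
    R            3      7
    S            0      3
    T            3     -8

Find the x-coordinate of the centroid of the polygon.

Apply the shoelace formula. First the cross-terms c_i = x_i·y_{i+1} − x_{i+1}·y_i:
  -80, -72, 9, -9, -64  ⇒  2A = -216, A = -108.
Then Σ (x_i + x_{i+1})·c_i = 1656, so x̄ = 1656 / (6·(-108)) = -23/9.

-23/9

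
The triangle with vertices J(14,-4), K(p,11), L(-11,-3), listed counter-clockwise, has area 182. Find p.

Write out the shoelace sum; only the two edges meeting at K involve p:
2·Area = [(14·11 − p·(-4)) + (p·(-3) − (-11)·11)] + 86
       = 1·p + 361 = 364
⇒ p = 3.

3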